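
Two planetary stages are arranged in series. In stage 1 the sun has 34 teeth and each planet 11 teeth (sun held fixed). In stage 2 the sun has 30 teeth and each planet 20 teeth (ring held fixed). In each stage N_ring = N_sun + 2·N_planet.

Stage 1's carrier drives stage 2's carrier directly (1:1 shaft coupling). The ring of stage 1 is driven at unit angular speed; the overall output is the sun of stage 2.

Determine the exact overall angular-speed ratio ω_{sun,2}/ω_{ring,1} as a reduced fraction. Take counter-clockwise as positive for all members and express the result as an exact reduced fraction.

Stage 1: N_ring = 34 + 2·11 = 56
Stage 1: 34(ω_s−ω_c) = −56(ω_r−ω_c),  ω_s=0, ω_r=1
Stage 1: 34(0−ω_c) = −56(1−ω_c)  ⇒  90ω_c = 56  ⇒  ω_c = 28/45
  ⇒ ω_c¹/ω_r¹ = 28/45
Stage 2: N_ring = 30 + 2·20 = 70
Stage 2: 30(ω_s−ω_c) = −70(ω_r−ω_c),  ω_r=0, ω_c=1
Stage 2: ω_s = 1 − (70/30)(0−1) = 10/3
  ⇒ ω_s²/ω_c² = 10/3
Coupling ω_c² = ω_c¹ ⇒ overall = 28/45 × 10/3 = 56/27

56/27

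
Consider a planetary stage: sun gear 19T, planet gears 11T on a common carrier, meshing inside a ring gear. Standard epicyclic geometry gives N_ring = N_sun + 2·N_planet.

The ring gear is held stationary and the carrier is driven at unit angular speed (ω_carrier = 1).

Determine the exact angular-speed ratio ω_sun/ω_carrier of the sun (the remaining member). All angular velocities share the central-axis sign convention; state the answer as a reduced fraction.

N_ring = 19 + 2·11 = 41
19(ω_s−ω_c) = −41(ω_r−ω_c),  ω_r=0, ω_c=1
ω_s = 1 − (41/19)(0−1) = 60/19
ω_s/ω_c = 60/19

60/19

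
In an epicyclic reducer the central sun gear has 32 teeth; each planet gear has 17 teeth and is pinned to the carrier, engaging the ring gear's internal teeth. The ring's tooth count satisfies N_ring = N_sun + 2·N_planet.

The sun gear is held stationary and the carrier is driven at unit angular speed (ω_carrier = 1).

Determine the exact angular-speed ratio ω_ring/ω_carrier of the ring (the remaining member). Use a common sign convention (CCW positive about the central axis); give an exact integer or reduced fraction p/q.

49/33

N_ring = 32 + 2·17 = 66
32(ω_s−ω_c) = −66(ω_r−ω_c),  ω_s=0, ω_c=1
ω_r = 1 − (32/66)(0−1) = 49/33
ω_r/ω_c = 49/33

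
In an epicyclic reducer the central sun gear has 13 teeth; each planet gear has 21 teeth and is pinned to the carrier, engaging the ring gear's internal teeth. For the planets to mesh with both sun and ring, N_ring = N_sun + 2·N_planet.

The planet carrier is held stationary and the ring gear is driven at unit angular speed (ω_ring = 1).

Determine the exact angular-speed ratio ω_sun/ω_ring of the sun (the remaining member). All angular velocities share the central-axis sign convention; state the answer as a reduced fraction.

-55/13

N_ring = 13 + 2·21 = 55
13(ω_s−ω_c) = −55(ω_r−ω_c),  ω_c=0, ω_r=1
ω_s = 0 − (55/13)(1−0) = -55/13
ω_s/ω_r = -55/13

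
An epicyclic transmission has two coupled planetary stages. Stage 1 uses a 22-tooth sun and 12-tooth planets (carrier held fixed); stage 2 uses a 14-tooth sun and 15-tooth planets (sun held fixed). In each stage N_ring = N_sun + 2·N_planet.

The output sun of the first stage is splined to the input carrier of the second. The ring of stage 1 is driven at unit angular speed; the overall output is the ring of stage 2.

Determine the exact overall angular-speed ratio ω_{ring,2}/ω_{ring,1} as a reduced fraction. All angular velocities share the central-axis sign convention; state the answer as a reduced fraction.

-667/242

Stage 1: N_ring = 22 + 2·12 = 46
Stage 1: 22(ω_s−ω_c) = −46(ω_r−ω_c),  ω_c=0, ω_r=1
Stage 1: ω_s = 0 − (46/22)(1−0) = -23/11
  ⇒ ω_s¹/ω_r¹ = -23/11
Stage 2: N_ring = 14 + 2·15 = 44
Stage 2: 14(ω_s−ω_c) = −44(ω_r−ω_c),  ω_s=0, ω_c=1
Stage 2: ω_r = 1 − (14/44)(0−1) = 29/22
  ⇒ ω_r²/ω_c² = 29/22
Coupling ω_c² = ω_s¹ ⇒ overall = -23/11 × 29/22 = -667/242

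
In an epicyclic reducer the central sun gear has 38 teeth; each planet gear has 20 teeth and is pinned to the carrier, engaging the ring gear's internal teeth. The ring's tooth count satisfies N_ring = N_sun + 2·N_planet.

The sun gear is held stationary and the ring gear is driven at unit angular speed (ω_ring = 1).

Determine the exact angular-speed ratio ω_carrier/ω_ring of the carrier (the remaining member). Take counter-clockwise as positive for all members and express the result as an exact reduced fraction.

39/58

N_ring = 38 + 2·20 = 78
38(ω_s−ω_c) = −78(ω_r−ω_c),  ω_s=0, ω_r=1
38(0−ω_c) = −78(1−ω_c)  ⇒  116ω_c = 78  ⇒  ω_c = 39/58
ω_c/ω_r = 39/58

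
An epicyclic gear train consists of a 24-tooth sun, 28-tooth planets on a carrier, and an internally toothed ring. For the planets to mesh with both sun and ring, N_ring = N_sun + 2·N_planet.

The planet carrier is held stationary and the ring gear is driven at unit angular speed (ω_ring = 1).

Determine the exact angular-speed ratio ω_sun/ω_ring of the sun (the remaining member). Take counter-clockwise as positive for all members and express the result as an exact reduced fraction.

N_ring = 24 + 2·28 = 80
24(ω_s−ω_c) = −80(ω_r−ω_c),  ω_c=0, ω_r=1
ω_s = 0 − (80/24)(1−0) = -10/3
ω_s/ω_r = -10/3

-10/3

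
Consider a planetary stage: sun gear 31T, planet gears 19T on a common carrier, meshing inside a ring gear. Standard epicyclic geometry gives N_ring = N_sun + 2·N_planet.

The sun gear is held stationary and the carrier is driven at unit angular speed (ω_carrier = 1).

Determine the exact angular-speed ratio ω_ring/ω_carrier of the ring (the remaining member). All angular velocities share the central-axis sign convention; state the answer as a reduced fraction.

N_ring = 31 + 2·19 = 69
31(ω_s−ω_c) = −69(ω_r−ω_c),  ω_s=0, ω_c=1
ω_r = 1 − (31/69)(0−1) = 100/69
ω_r/ω_c = 100/69

100/69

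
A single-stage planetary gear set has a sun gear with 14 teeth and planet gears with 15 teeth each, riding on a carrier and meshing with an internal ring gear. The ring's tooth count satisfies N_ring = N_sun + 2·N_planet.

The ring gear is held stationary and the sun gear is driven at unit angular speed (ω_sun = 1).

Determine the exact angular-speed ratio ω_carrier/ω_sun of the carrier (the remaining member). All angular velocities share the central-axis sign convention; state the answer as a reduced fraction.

N_ring = 14 + 2·15 = 44
14(ω_s−ω_c) = −44(ω_r−ω_c),  ω_r=0, ω_s=1
14(1−ω_c) = −44(0−ω_c)  ⇒  58ω_c = 14  ⇒  ω_c = 7/29
ω_c/ω_s = 7/29

7/29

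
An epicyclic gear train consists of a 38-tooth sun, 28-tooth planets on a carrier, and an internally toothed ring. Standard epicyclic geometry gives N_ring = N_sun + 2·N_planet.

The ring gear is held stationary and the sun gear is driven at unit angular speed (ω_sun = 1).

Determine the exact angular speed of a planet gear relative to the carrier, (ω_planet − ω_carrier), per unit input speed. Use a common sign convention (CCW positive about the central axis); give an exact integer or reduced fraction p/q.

N_ring = 38 + 2·28 = 94
38(ω_s−ω_c) = −94(ω_r−ω_c),  ω_r=0, ω_s=1
38(1−ω_c) = −94(0−ω_c)  ⇒  132ω_c = 38  ⇒  ω_c = 19/66
sun–planet: 38·(1−19/66) = −28·(ω_p−ω_c)  ⇒  ω_p−ω_c = −(38/28)·(47/66) = -893/924

-893/924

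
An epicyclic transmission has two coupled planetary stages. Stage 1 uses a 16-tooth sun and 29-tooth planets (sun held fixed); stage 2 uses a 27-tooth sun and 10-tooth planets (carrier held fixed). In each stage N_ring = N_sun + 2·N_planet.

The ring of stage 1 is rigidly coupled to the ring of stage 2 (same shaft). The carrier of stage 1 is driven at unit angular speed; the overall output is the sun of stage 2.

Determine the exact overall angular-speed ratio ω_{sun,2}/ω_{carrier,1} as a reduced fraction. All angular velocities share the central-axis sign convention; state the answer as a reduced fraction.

Stage 1: N_ring = 16 + 2·29 = 74
Stage 1: 16(ω_s−ω_c) = −74(ω_r−ω_c),  ω_s=0, ω_c=1
Stage 1: ω_r = 1 − (16/74)(0−1) = 45/37
  ⇒ ω_r¹/ω_c¹ = 45/37
Stage 2: N_ring = 27 + 2·10 = 47
Stage 2: 27(ω_s−ω_c) = −47(ω_r−ω_c),  ω_c=0, ω_r=1
Stage 2: ω_s = 0 − (47/27)(1−0) = -47/27
  ⇒ ω_s²/ω_r² = -47/27
Coupling ω_r² = ω_r¹ ⇒ overall = 45/37 × -47/27 = -235/111

-235/111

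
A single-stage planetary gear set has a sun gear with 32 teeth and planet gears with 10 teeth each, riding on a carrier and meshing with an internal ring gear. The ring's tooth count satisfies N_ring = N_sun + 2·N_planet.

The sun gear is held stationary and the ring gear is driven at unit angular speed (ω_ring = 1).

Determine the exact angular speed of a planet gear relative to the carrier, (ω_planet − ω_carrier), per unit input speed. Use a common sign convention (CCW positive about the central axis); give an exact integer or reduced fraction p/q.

208/105

N_ring = 32 + 2·10 = 52
32(ω_s−ω_c) = −52(ω_r−ω_c),  ω_s=0, ω_r=1
32(0−ω_c) = −52(1−ω_c)  ⇒  84ω_c = 52  ⇒  ω_c = 13/21
sun–planet: 32·(0−13/21) = −10·(ω_p−ω_c)  ⇒  ω_p−ω_c = −(32/10)·(-13/21) = 208/105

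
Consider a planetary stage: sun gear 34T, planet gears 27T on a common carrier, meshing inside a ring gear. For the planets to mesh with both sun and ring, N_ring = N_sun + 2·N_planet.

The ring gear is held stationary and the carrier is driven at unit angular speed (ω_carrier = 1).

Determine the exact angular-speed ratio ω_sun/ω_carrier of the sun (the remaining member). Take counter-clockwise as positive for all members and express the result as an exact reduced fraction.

N_ring = 34 + 2·27 = 88
34(ω_s−ω_c) = −88(ω_r−ω_c),  ω_r=0, ω_c=1
ω_s = 1 − (88/34)(0−1) = 61/17
ω_s/ω_c = 61/17

61/17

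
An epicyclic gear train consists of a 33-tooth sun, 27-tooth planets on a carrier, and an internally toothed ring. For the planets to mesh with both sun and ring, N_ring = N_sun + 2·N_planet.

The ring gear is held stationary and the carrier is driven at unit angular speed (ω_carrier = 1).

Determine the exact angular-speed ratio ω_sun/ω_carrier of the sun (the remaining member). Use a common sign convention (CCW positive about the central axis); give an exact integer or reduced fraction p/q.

40/11

N_ring = 33 + 2·27 = 87
33(ω_s−ω_c) = −87(ω_r−ω_c),  ω_r=0, ω_c=1
ω_s = 1 − (87/33)(0−1) = 40/11
ω_s/ω_c = 40/11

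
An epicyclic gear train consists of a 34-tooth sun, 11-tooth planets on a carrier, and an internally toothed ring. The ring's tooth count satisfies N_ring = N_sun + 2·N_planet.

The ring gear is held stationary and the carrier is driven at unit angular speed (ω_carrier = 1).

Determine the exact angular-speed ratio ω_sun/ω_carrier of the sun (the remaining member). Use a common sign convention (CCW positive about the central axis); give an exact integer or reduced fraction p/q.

N_ring = 34 + 2·11 = 56
34(ω_s−ω_c) = −56(ω_r−ω_c),  ω_r=0, ω_c=1
ω_s = 1 − (56/34)(0−1) = 45/17
ω_s/ω_c = 45/17

45/17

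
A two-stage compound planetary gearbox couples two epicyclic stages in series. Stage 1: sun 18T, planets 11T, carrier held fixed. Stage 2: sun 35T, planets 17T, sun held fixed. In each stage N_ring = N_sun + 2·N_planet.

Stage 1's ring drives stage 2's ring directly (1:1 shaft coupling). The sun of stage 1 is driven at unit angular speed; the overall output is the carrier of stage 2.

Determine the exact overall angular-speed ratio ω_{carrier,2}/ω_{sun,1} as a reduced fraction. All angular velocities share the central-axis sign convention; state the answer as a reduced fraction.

Stage 1: N_ring = 18 + 2·11 = 40
Stage 1: 18(ω_s−ω_c) = −40(ω_r−ω_c),  ω_c=0, ω_s=1
Stage 1: ω_r = 0 − (18/40)(1−0) = -9/20
  ⇒ ω_r¹/ω_s¹ = -9/20
Stage 2: N_ring = 35 + 2·17 = 69
Stage 2: 35(ω_s−ω_c) = −69(ω_r−ω_c),  ω_s=0, ω_r=1
Stage 2: 35(0−ω_c) = −69(1−ω_c)  ⇒  104ω_c = 69  ⇒  ω_c = 69/104
  ⇒ ω_c²/ω_r² = 69/104
Coupling ω_r² = ω_r¹ ⇒ overall = -9/20 × 69/104 = -621/2080

-621/2080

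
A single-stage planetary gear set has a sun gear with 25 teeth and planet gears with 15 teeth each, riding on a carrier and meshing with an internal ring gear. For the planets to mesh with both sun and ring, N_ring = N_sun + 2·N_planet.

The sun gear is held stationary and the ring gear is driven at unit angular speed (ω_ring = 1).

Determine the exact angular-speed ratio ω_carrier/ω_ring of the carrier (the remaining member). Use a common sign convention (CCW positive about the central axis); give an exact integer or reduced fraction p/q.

N_ring = 25 + 2·15 = 55
25(ω_s−ω_c) = −55(ω_r−ω_c),  ω_s=0, ω_r=1
25(0−ω_c) = −55(1−ω_c)  ⇒  80ω_c = 55  ⇒  ω_c = 11/16
ω_c/ω_r = 11/16

11/16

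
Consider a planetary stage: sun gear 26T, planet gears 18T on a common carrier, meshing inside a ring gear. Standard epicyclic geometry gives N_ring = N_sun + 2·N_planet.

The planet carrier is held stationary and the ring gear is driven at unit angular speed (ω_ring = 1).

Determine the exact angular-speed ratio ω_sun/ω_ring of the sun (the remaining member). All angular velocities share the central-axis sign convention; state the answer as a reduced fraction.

-31/13

N_ring = 26 + 2·18 = 62
26(ω_s−ω_c) = −62(ω_r−ω_c),  ω_c=0, ω_r=1
ω_s = 0 − (62/26)(1−0) = -31/13
ω_s/ω_r = -31/13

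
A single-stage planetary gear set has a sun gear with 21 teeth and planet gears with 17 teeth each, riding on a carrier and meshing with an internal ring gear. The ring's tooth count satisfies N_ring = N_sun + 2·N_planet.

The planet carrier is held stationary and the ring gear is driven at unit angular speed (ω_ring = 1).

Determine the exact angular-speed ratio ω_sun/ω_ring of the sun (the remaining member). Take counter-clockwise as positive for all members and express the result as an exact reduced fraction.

-55/21

N_ring = 21 + 2·17 = 55
21(ω_s−ω_c) = −55(ω_r−ω_c),  ω_c=0, ω_r=1
ω_s = 0 − (55/21)(1−0) = -55/21
ω_s/ω_r = -55/21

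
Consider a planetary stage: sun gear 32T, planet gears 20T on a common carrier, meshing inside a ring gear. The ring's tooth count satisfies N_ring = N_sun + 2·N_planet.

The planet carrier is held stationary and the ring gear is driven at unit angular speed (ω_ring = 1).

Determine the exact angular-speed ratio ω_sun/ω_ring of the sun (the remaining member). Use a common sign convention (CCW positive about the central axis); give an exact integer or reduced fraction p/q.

N_ring = 32 + 2·20 = 72
32(ω_s−ω_c) = −72(ω_r−ω_c),  ω_c=0, ω_r=1
ω_s = 0 − (72/32)(1−0) = -9/4
ω_s/ω_r = -9/4

-9/4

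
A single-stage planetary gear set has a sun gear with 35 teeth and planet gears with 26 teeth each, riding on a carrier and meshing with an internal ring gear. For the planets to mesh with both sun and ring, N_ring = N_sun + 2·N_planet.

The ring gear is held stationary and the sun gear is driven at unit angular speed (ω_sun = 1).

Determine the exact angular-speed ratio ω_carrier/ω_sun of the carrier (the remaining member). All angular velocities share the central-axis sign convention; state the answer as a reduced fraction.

N_ring = 35 + 2·26 = 87
35(ω_s−ω_c) = −87(ω_r−ω_c),  ω_r=0, ω_s=1
35(1−ω_c) = −87(0−ω_c)  ⇒  122ω_c = 35  ⇒  ω_c = 35/122
ω_c/ω_s = 35/122

35/122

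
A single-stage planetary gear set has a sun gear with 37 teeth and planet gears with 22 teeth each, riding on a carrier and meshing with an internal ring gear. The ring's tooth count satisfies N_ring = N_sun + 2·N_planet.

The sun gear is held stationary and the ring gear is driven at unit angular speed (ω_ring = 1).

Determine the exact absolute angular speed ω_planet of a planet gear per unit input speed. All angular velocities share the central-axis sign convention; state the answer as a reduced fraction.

81/44

N_ring = 37 + 2·22 = 81
37(ω_s−ω_c) = −81(ω_r−ω_c),  ω_s=0, ω_r=1
37(0−ω_c) = −81(1−ω_c)  ⇒  118ω_c = 81  ⇒  ω_c = 81/118
sun–planet: 37·(0−81/118) = −22·(ω_p−ω_c)  ⇒  ω_p−ω_c = −(37/22)·(-81/118) = 2997/2596
ω_p = 81/118 + 2997/2596 = 81/44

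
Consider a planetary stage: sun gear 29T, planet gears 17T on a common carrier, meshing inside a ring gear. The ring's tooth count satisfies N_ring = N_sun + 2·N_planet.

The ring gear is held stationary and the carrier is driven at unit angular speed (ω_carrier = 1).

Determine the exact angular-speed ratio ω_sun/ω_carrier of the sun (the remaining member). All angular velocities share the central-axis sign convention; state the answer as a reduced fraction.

92/29

N_ring = 29 + 2·17 = 63
29(ω_s−ω_c) = −63(ω_r−ω_c),  ω_r=0, ω_c=1
ω_s = 1 − (63/29)(0−1) = 92/29
ω_s/ω_c = 92/29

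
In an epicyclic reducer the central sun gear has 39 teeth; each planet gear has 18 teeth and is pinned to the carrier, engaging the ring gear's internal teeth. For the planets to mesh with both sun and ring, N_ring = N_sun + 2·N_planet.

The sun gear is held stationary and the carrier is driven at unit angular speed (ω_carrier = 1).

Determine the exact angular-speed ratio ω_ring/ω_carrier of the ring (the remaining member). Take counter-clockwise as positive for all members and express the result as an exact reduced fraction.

38/25

N_ring = 39 + 2·18 = 75
39(ω_s−ω_c) = −75(ω_r−ω_c),  ω_s=0, ω_c=1
ω_r = 1 − (39/75)(0−1) = 38/25
ω_r/ω_c = 38/25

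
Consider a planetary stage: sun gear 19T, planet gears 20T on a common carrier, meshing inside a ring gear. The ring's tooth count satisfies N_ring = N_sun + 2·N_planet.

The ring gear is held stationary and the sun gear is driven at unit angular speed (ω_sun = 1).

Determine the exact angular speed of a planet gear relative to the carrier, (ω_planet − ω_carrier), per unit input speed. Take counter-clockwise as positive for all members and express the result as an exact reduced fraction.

-1121/1560

N_ring = 19 + 2·20 = 59
19(ω_s−ω_c) = −59(ω_r−ω_c),  ω_r=0, ω_s=1
19(1−ω_c) = −59(0−ω_c)  ⇒  78ω_c = 19  ⇒  ω_c = 19/78
sun–planet: 19·(1−19/78) = −20·(ω_p−ω_c)  ⇒  ω_p−ω_c = −(19/20)·(59/78) = -1121/1560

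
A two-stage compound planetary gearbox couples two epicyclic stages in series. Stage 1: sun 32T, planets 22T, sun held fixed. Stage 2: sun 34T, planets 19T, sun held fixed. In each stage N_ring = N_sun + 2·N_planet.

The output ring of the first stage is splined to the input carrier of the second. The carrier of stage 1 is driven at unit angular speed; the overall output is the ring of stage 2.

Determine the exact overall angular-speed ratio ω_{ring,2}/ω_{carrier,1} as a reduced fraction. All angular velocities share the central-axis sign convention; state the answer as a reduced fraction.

159/76

Stage 1: N_ring = 32 + 2·22 = 76
Stage 1: 32(ω_s−ω_c) = −76(ω_r−ω_c),  ω_s=0, ω_c=1
Stage 1: ω_r = 1 − (32/76)(0−1) = 27/19
  ⇒ ω_r¹/ω_c¹ = 27/19
Stage 2: N_ring = 34 + 2·19 = 72
Stage 2: 34(ω_s−ω_c) = −72(ω_r−ω_c),  ω_s=0, ω_c=1
Stage 2: ω_r = 1 − (34/72)(0−1) = 53/36
  ⇒ ω_r²/ω_c² = 53/36
Coupling ω_c² = ω_r¹ ⇒ overall = 27/19 × 53/36 = 159/76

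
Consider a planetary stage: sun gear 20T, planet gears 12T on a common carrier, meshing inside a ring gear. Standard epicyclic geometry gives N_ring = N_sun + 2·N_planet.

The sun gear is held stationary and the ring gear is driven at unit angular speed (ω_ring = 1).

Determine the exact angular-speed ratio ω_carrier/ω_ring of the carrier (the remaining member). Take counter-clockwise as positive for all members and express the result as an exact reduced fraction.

N_ring = 20 + 2·12 = 44
20(ω_s−ω_c) = −44(ω_r−ω_c),  ω_s=0, ω_r=1
20(0−ω_c) = −44(1−ω_c)  ⇒  64ω_c = 44  ⇒  ω_c = 11/16
ω_c/ω_r = 11/16

11/16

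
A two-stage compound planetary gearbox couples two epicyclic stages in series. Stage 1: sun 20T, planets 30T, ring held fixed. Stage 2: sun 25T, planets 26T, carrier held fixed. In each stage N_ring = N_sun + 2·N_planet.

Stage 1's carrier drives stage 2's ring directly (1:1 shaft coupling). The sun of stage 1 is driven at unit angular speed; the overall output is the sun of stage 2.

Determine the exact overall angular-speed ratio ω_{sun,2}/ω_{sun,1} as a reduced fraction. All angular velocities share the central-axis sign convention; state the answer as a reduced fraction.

Stage 1: N_ring = 20 + 2·30 = 80
Stage 1: 20(ω_s−ω_c) = −80(ω_r−ω_c),  ω_r=0, ω_s=1
Stage 1: 20(1−ω_c) = −80(0−ω_c)  ⇒  100ω_c = 20  ⇒  ω_c = 1/5
  ⇒ ω_c¹/ω_s¹ = 1/5
Stage 2: N_ring = 25 + 2·26 = 77
Stage 2: 25(ω_s−ω_c) = −77(ω_r−ω_c),  ω_c=0, ω_r=1
Stage 2: ω_s = 0 − (77/25)(1−0) = -77/25
  ⇒ ω_s²/ω_r² = -77/25
Coupling ω_r² = ω_c¹ ⇒ overall = 1/5 × -77/25 = -77/125

-77/125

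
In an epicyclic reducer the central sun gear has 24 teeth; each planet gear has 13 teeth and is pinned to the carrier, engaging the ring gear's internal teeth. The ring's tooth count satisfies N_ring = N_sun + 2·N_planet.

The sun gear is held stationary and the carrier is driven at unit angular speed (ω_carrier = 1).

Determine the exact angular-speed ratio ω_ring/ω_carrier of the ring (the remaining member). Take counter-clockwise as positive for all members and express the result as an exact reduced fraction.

37/25

N_ring = 24 + 2·13 = 50
24(ω_s−ω_c) = −50(ω_r−ω_c),  ω_s=0, ω_c=1
ω_r = 1 − (24/50)(0−1) = 37/25
ω_r/ω_c = 37/25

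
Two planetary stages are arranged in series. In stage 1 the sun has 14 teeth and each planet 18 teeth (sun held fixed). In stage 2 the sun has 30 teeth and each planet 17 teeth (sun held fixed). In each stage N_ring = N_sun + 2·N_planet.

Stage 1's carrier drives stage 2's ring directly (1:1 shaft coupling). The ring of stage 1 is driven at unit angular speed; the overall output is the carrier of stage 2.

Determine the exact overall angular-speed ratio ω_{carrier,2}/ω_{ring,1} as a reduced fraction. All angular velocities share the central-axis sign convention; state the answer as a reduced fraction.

Stage 1: N_ring = 14 + 2·18 = 50
Stage 1: 14(ω_s−ω_c) = −50(ω_r−ω_c),  ω_s=0, ω_r=1
Stage 1: 14(0−ω_c) = −50(1−ω_c)  ⇒  64ω_c = 50  ⇒  ω_c = 25/32
  ⇒ ω_c¹/ω_r¹ = 25/32
Stage 2: N_ring = 30 + 2·17 = 64
Stage 2: 30(ω_s−ω_c) = −64(ω_r−ω_c),  ω_s=0, ω_r=1
Stage 2: 30(0−ω_c) = −64(1−ω_c)  ⇒  94ω_c = 64  ⇒  ω_c = 32/47
  ⇒ ω_c²/ω_r² = 32/47
Coupling ω_r² = ω_c¹ ⇒ overall = 25/32 × 32/47 = 25/47

25/47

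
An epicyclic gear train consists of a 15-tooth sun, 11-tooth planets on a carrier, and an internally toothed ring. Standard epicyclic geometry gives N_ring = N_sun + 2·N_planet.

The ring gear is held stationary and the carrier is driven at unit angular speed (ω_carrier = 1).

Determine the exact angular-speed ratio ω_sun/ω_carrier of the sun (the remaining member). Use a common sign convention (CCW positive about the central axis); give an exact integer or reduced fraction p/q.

52/15

N_ring = 15 + 2·11 = 37
15(ω_s−ω_c) = −37(ω_r−ω_c),  ω_r=0, ω_c=1
ω_s = 1 − (37/15)(0−1) = 52/15
ω_s/ω_c = 52/15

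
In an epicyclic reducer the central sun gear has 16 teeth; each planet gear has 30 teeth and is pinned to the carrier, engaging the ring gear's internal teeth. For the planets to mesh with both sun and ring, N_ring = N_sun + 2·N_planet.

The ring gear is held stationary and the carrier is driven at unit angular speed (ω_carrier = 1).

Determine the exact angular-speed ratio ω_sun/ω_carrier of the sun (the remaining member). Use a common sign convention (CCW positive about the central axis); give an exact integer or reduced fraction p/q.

N_ring = 16 + 2·30 = 76
16(ω_s−ω_c) = −76(ω_r−ω_c),  ω_r=0, ω_c=1
ω_s = 1 − (76/16)(0−1) = 23/4
ω_s/ω_c = 23/4

23/4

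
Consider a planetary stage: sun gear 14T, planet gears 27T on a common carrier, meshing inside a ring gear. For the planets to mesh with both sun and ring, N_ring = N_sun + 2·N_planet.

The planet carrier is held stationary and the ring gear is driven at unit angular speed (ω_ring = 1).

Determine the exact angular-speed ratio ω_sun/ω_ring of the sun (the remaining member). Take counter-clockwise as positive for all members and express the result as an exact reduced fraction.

-34/7

N_ring = 14 + 2·27 = 68
14(ω_s−ω_c) = −68(ω_r−ω_c),  ω_c=0, ω_r=1
ω_s = 0 − (68/14)(1−0) = -34/7
ω_s/ω_r = -34/7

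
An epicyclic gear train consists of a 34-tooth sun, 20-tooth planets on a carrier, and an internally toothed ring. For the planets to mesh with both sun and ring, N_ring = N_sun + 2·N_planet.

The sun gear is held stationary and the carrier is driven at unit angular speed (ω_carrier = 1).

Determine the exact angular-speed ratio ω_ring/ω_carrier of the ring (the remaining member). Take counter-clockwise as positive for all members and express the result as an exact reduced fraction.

54/37

N_ring = 34 + 2·20 = 74
34(ω_s−ω_c) = −74(ω_r−ω_c),  ω_s=0, ω_c=1
ω_r = 1 − (34/74)(0−1) = 54/37
ω_r/ω_c = 54/37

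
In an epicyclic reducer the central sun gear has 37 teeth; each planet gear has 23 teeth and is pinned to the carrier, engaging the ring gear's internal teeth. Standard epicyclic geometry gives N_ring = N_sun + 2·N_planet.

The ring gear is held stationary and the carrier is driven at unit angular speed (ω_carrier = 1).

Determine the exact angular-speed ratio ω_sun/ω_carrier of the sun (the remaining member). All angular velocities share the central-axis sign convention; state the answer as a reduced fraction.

120/37

N_ring = 37 + 2·23 = 83
37(ω_s−ω_c) = −83(ω_r−ω_c),  ω_r=0, ω_c=1
ω_s = 1 − (83/37)(0−1) = 120/37
ω_s/ω_c = 120/37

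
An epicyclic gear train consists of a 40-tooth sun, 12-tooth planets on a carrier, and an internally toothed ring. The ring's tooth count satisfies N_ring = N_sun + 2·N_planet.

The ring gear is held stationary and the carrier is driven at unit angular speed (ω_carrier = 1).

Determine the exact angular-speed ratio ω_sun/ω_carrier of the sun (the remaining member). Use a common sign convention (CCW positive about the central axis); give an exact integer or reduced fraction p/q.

N_ring = 40 + 2·12 = 64
40(ω_s−ω_c) = −64(ω_r−ω_c),  ω_r=0, ω_c=1
ω_s = 1 − (64/40)(0−1) = 13/5
ω_s/ω_c = 13/5

13/5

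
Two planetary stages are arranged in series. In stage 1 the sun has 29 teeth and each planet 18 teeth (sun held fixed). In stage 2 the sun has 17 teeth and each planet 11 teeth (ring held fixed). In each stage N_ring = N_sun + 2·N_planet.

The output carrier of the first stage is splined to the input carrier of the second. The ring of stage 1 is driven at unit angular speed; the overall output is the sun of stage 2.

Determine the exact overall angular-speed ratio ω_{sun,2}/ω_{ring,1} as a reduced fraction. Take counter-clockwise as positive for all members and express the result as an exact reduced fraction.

Stage 1: N_ring = 29 + 2·18 = 65
Stage 1: 29(ω_s−ω_c) = −65(ω_r−ω_c),  ω_s=0, ω_r=1
Stage 1: 29(0−ω_c) = −65(1−ω_c)  ⇒  94ω_c = 65  ⇒  ω_c = 65/94
  ⇒ ω_c¹/ω_r¹ = 65/94
Stage 2: N_ring = 17 + 2·11 = 39
Stage 2: 17(ω_s−ω_c) = −39(ω_r−ω_c),  ω_r=0, ω_c=1
Stage 2: ω_s = 1 − (39/17)(0−1) = 56/17
  ⇒ ω_s²/ω_c² = 56/17
Coupling ω_c² = ω_c¹ ⇒ overall = 65/94 × 56/17 = 1820/799

1820/799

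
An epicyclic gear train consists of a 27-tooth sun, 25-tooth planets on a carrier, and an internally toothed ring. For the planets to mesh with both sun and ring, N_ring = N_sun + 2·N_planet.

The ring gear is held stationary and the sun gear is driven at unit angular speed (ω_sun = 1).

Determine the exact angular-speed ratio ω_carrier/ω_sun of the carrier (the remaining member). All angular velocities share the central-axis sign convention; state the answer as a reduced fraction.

27/104

N_ring = 27 + 2·25 = 77
27(ω_s−ω_c) = −77(ω_r−ω_c),  ω_r=0, ω_s=1
27(1−ω_c) = −77(0−ω_c)  ⇒  104ω_c = 27  ⇒  ω_c = 27/104
ω_c/ω_s = 27/104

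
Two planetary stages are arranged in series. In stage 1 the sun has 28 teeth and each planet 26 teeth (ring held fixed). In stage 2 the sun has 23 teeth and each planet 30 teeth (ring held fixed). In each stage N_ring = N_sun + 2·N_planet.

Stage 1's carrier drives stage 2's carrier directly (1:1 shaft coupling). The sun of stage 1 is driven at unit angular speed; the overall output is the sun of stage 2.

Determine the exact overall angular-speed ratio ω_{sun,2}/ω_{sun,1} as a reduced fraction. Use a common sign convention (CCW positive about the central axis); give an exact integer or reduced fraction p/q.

Stage 1: N_ring = 28 + 2·26 = 80
Stage 1: 28(ω_s−ω_c) = −80(ω_r−ω_c),  ω_r=0, ω_s=1
Stage 1: 28(1−ω_c) = −80(0−ω_c)  ⇒  108ω_c = 28  ⇒  ω_c = 7/27
  ⇒ ω_c¹/ω_s¹ = 7/27
Stage 2: N_ring = 23 + 2·30 = 83
Stage 2: 23(ω_s−ω_c) = −83(ω_r−ω_c),  ω_r=0, ω_c=1
Stage 2: ω_s = 1 − (83/23)(0−1) = 106/23
  ⇒ ω_s²/ω_c² = 106/23
Coupling ω_c² = ω_c¹ ⇒ overall = 7/27 × 106/23 = 742/621

742/621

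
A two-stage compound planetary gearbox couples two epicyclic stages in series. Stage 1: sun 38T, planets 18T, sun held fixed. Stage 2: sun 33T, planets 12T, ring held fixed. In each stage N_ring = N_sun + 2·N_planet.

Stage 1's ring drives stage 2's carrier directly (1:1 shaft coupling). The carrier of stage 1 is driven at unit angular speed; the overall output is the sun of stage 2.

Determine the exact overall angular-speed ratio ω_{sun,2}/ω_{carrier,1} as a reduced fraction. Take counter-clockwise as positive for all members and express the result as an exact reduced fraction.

1680/407

Stage 1: N_ring = 38 + 2·18 = 74
Stage 1: 38(ω_s−ω_c) = −74(ω_r−ω_c),  ω_s=0, ω_c=1
Stage 1: ω_r = 1 − (38/74)(0−1) = 56/37
  ⇒ ω_r¹/ω_c¹ = 56/37
Stage 2: N_ring = 33 + 2·12 = 57
Stage 2: 33(ω_s−ω_c) = −57(ω_r−ω_c),  ω_r=0, ω_c=1
Stage 2: ω_s = 1 − (57/33)(0−1) = 30/11
  ⇒ ω_s²/ω_c² = 30/11
Coupling ω_c² = ω_r¹ ⇒ overall = 56/37 × 30/11 = 1680/407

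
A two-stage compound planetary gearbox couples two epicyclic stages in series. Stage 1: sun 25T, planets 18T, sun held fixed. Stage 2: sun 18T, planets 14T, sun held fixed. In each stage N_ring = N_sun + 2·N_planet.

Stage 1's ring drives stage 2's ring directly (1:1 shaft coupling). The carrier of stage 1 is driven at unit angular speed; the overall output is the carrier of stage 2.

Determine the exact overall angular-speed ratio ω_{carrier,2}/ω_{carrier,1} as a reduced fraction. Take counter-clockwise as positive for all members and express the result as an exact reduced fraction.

Stage 1: N_ring = 25 + 2·18 = 61
Stage 1: 25(ω_s−ω_c) = −61(ω_r−ω_c),  ω_s=0, ω_c=1
Stage 1: ω_r = 1 − (25/61)(0−1) = 86/61
  ⇒ ω_r¹/ω_c¹ = 86/61
Stage 2: N_ring = 18 + 2·14 = 46
Stage 2: 18(ω_s−ω_c) = −46(ω_r−ω_c),  ω_s=0, ω_r=1
Stage 2: 18(0−ω_c) = −46(1−ω_c)  ⇒  64ω_c = 46  ⇒  ω_c = 23/32
  ⇒ ω_c²/ω_r² = 23/32
Coupling ω_r² = ω_r¹ ⇒ overall = 86/61 × 23/32 = 989/976

989/976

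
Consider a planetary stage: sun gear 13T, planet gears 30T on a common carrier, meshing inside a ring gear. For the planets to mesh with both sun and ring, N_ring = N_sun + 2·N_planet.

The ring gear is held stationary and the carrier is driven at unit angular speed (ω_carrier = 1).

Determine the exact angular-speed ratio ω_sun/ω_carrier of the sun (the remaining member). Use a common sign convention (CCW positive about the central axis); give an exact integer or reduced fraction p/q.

86/13

N_ring = 13 + 2·30 = 73
13(ω_s−ω_c) = −73(ω_r−ω_c),  ω_r=0, ω_c=1
ω_s = 1 − (73/13)(0−1) = 86/13
ω_s/ω_c = 86/13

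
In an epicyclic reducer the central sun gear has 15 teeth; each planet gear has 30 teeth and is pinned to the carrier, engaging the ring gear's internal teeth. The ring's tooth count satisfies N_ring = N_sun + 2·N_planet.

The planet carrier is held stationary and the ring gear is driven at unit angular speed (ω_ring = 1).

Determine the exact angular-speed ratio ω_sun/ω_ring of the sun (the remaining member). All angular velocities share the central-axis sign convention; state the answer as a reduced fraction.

-5

N_ring = 15 + 2·30 = 75
15(ω_s−ω_c) = −75(ω_r−ω_c),  ω_c=0, ω_r=1
ω_s = 0 − (75/15)(1−0) = -5
ω_s/ω_r = -5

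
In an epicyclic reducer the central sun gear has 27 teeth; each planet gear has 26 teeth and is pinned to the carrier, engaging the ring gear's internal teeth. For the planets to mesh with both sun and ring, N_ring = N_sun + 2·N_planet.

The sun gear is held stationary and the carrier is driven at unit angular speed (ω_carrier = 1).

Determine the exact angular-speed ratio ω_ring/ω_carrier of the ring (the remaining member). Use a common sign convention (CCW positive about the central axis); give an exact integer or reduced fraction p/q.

N_ring = 27 + 2·26 = 79
27(ω_s−ω_c) = −79(ω_r−ω_c),  ω_s=0, ω_c=1
ω_r = 1 − (27/79)(0−1) = 106/79
ω_r/ω_c = 106/79

106/79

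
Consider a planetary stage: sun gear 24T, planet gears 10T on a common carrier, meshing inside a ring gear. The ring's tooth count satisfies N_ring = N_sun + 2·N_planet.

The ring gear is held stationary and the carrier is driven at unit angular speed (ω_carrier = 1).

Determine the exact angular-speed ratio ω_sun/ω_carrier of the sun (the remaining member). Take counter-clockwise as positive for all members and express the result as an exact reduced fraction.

17/6

N_ring = 24 + 2·10 = 44
24(ω_s−ω_c) = −44(ω_r−ω_c),  ω_r=0, ω_c=1
ω_s = 1 − (44/24)(0−1) = 17/6
ω_s/ω_c = 17/6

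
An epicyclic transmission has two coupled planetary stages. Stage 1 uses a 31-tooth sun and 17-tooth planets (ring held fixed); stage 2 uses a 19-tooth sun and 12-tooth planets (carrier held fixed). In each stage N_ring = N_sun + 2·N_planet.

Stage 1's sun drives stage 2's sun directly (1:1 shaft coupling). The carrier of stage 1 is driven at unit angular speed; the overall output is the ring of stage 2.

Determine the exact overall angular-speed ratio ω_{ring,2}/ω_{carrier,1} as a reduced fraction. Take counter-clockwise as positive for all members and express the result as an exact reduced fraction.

-1824/1333

Stage 1: N_ring = 31 + 2·17 = 65
Stage 1: 31(ω_s−ω_c) = −65(ω_r−ω_c),  ω_r=0, ω_c=1
Stage 1: ω_s = 1 − (65/31)(0−1) = 96/31
  ⇒ ω_s¹/ω_c¹ = 96/31
Stage 2: N_ring = 19 + 2·12 = 43
Stage 2: 19(ω_s−ω_c) = −43(ω_r−ω_c),  ω_c=0, ω_s=1
Stage 2: ω_r = 0 − (19/43)(1−0) = -19/43
  ⇒ ω_r²/ω_s² = -19/43
Coupling ω_s² = ω_s¹ ⇒ overall = 96/31 × -19/43 = -1824/1333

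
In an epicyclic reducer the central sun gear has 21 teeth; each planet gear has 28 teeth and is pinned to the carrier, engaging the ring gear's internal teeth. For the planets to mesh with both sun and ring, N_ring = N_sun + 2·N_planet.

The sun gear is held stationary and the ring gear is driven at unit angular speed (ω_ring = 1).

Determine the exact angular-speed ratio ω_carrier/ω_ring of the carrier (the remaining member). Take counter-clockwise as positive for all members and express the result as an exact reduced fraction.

N_ring = 21 + 2·28 = 77
21(ω_s−ω_c) = −77(ω_r−ω_c),  ω_s=0, ω_r=1
21(0−ω_c) = −77(1−ω_c)  ⇒  98ω_c = 77  ⇒  ω_c = 11/14
ω_c/ω_r = 11/14

11/14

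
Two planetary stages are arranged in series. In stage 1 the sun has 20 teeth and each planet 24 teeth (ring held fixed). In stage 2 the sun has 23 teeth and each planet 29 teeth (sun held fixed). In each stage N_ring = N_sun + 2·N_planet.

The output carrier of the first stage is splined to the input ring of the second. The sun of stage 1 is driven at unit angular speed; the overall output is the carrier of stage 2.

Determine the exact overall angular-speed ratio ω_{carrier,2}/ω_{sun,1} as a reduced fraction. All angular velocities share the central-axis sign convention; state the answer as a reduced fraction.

Stage 1: N_ring = 20 + 2·24 = 68
Stage 1: 20(ω_s−ω_c) = −68(ω_r−ω_c),  ω_r=0, ω_s=1
Stage 1: 20(1−ω_c) = −68(0−ω_c)  ⇒  88ω_c = 20  ⇒  ω_c = 5/22
  ⇒ ω_c¹/ω_s¹ = 5/22
Stage 2: N_ring = 23 + 2·29 = 81
Stage 2: 23(ω_s−ω_c) = −81(ω_r−ω_c),  ω_s=0, ω_r=1
Stage 2: 23(0−ω_c) = −81(1−ω_c)  ⇒  104ω_c = 81  ⇒  ω_c = 81/104
  ⇒ ω_c²/ω_r² = 81/104
Coupling ω_r² = ω_c¹ ⇒ overall = 5/22 × 81/104 = 405/2288

405/2288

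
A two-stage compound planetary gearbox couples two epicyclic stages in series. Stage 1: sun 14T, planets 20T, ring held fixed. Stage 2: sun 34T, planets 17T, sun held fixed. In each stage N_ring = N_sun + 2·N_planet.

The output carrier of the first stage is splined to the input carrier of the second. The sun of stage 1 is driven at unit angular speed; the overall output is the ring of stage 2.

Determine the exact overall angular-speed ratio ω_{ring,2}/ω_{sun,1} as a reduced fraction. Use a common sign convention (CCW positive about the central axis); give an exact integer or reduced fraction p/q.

Stage 1: N_ring = 14 + 2·20 = 54
Stage 1: 14(ω_s−ω_c) = −54(ω_r−ω_c),  ω_r=0, ω_s=1
Stage 1: 14(1−ω_c) = −54(0−ω_c)  ⇒  68ω_c = 14  ⇒  ω_c = 7/34
  ⇒ ω_c¹/ω_s¹ = 7/34
Stage 2: N_ring = 34 + 2·17 = 68
Stage 2: 34(ω_s−ω_c) = −68(ω_r−ω_c),  ω_s=0, ω_c=1
Stage 2: ω_r = 1 − (34/68)(0−1) = 3/2
  ⇒ ω_r²/ω_c² = 3/2
Coupling ω_c² = ω_c¹ ⇒ overall = 7/34 × 3/2 = 21/68

21/68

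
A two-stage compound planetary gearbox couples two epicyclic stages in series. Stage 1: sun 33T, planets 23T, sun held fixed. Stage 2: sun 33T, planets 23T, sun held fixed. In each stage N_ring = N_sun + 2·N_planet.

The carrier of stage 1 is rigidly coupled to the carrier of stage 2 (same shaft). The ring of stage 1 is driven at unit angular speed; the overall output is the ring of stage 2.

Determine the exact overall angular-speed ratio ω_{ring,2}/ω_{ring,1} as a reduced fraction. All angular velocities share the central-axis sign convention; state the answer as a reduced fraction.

1

Stage 1: N_ring = 33 + 2·23 = 79
Stage 1: 33(ω_s−ω_c) = −79(ω_r−ω_c),  ω_s=0, ω_r=1
Stage 1: 33(0−ω_c) = −79(1−ω_c)  ⇒  112ω_c = 79  ⇒  ω_c = 79/112
  ⇒ ω_c¹/ω_r¹ = 79/112
Stage 2: N_ring = 33 + 2·23 = 79
Stage 2: 33(ω_s−ω_c) = −79(ω_r−ω_c),  ω_s=0, ω_c=1
Stage 2: ω_r = 1 − (33/79)(0−1) = 112/79
  ⇒ ω_r²/ω_c² = 112/79
Coupling ω_c² = ω_c¹ ⇒ overall = 79/112 × 112/79 = 1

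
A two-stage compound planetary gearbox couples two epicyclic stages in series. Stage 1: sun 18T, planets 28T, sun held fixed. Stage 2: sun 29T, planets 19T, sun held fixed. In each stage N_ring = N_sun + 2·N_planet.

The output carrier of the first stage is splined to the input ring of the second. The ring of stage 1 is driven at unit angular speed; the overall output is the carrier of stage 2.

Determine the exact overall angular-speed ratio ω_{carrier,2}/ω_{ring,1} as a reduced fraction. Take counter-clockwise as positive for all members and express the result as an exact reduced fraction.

Stage 1: N_ring = 18 + 2·28 = 74
Stage 1: 18(ω_s−ω_c) = −74(ω_r−ω_c),  ω_s=0, ω_r=1
Stage 1: 18(0−ω_c) = −74(1−ω_c)  ⇒  92ω_c = 74  ⇒  ω_c = 37/46
  ⇒ ω_c¹/ω_r¹ = 37/46
Stage 2: N_ring = 29 + 2·19 = 67
Stage 2: 29(ω_s−ω_c) = −67(ω_r−ω_c),  ω_s=0, ω_r=1
Stage 2: 29(0−ω_c) = −67(1−ω_c)  ⇒  96ω_c = 67  ⇒  ω_c = 67/96
  ⇒ ω_c²/ω_r² = 67/96
Coupling ω_r² = ω_c¹ ⇒ overall = 37/46 × 67/96 = 2479/4416

2479/4416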